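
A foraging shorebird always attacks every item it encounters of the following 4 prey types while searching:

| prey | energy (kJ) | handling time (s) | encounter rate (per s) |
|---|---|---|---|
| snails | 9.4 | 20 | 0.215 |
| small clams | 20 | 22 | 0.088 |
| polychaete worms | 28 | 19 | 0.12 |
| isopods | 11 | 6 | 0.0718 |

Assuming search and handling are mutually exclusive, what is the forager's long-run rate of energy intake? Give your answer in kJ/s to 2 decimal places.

0.80 kJ/s

R = (0.215×9.4 + 0.088×20 + 0.12×28 + 0.0718×11) / (1 + 0.215×20 + 0.088×22 + 0.12×19 + 0.0718×6) = 7.931/9.947 = 0.7973 kJ/s.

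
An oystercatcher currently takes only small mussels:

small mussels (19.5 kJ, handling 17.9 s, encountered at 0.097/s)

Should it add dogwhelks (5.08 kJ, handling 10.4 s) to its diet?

Intake rate on the current diet: R = (0.097×19.5) / (1 + 0.097×17.9) = 1.891/2.736 = 0.6913 kJ/s.
Profitability of dogwhelks: 5.08/10.4 = 0.4885 kJ/s.
Since 0.4885 < R, time spent handling dogwhelks is better spent searching.

No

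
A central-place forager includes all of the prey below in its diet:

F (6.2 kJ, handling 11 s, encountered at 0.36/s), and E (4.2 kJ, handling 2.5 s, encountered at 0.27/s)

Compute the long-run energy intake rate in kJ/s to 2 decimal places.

0.60 kJ/s

R = Σλ_iE_i / (1 + Σλ_ih_i)
Numerator: 0.36×6.2 + 0.27×4.2 = 3.366
Denominator: 1 + 0.36×11 + 0.27×2.5 = 5.635
R = 3.366/5.635 = 0.5973 kJ/s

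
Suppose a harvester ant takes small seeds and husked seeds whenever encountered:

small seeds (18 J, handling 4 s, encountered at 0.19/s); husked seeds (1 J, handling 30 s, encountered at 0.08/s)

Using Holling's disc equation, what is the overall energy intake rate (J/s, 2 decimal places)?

0.84 J/s

R = Σλ_iE_i / (1 + Σλ_ih_i)
Numerator: 0.19×18 + 0.08×1 = 3.5
Denominator: 1 + 0.19×4 + 0.08×30 = 4.16
R = 3.5/4.16 = 0.8413 J/s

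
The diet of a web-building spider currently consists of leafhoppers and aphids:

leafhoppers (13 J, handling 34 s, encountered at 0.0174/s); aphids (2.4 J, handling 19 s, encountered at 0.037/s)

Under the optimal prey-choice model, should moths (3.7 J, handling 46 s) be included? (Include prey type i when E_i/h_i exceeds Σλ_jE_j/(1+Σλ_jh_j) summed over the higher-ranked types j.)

No

Intake rate on the current diet: R = (0.0174×13 + 0.037×2.4) / (1 + 0.0174×34 + 0.037×19) = 0.315/2.295 = 0.1373 J/s.
moths: E/h = 3.7/46 = 0.08043 J/s.
Since 0.08043 < R, time spent handling moths is better spent searching.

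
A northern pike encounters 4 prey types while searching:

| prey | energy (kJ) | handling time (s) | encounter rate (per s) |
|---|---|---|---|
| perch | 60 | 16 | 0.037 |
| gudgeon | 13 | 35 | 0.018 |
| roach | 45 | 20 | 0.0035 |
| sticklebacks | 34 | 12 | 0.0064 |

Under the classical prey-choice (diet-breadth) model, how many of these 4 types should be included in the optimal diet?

Rank by E/h (kJ/s): perch 3.75, sticklebacks 2.83, roach 2.25, gudgeon 0.371. Include each in turn until the next type's E/h falls below the running intake rate.
Rate on top 1: 1.394. sticklebacks: 2.83 > 1.394 → include.
Rate on top 2: 1.461. roach: 2.25 > 1.461 → include.
Rate on top 3: 1.492. gudgeon: 0.371 < 1.492 → exclude; stop.
Optimal diet: perch, sticklebacks, roach — 3 of 4 types.

3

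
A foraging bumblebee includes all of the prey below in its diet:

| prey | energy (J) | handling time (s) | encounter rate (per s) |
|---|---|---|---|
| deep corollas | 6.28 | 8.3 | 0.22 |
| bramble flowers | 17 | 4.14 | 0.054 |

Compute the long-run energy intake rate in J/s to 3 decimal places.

R = (0.22×6.28 + 0.054×17) / (1 + 0.22×8.3 + 0.054×4.14) = 2.3/3.05 = 0.7541 J/s.

0.754 J/s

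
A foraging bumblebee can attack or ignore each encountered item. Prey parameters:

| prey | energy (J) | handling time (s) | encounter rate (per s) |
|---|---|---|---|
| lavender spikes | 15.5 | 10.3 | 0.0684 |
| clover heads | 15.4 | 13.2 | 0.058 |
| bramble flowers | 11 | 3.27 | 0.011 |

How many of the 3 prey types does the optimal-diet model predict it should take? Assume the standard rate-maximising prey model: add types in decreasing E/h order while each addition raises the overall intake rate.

Profitabilities (E/h, J/s): bramble flowers 3.36, lavender spikes 1.5, clover heads 1.17. Add prey in this order while the next type's profitability exceeds the intake rate on those already taken.
Rate on top 1: 0.1168. lavender spikes: 1.5 > 0.1168 → include.
Rate on top 2: 0.6787. clover heads: 1.17 > 0.6787 → include.
Optimal diet: bramble flowers, lavender spikes, clover heads — 3 of 3 types.

3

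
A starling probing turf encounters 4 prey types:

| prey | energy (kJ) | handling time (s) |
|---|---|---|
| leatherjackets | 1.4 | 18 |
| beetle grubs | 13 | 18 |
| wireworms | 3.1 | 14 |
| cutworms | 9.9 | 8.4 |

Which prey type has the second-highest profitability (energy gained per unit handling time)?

beetle grubs

In descending order of E/h:
cutworms: 9.9/8.4 = 1.18 kJ/s
beetle grubs: 13/18 = 0.722 kJ/s
wireworms: 3.1/14 = 0.221 kJ/s
leatherjackets: 1.4/18 = 0.0778 kJ/s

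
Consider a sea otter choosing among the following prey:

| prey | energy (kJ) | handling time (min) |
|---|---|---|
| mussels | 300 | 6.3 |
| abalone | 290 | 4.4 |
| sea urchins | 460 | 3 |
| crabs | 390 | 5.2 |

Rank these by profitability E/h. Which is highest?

sea urchins

In descending order of E/h:
sea urchins: 460/3 = 153 kJ/min
crabs: 390/5.2 = 75 kJ/min
abalone: 290/4.4 = 65.9 kJ/min
mussels: 300/6.3 = 47.6 kJ/min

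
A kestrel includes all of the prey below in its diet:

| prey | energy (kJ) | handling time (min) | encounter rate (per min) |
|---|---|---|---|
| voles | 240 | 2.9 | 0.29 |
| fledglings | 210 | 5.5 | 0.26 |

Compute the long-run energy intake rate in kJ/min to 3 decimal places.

37.970 kJ/min

Energy encountered per unit search time: 0.29×240 + 0.26×210 = 124.2 kJ/min.
Handling time per unit search time: 0.29×2.9 + 0.26×5.5 = 2.271.
Rate = 124.2/(1 + 2.271) = 37.97 kJ/min.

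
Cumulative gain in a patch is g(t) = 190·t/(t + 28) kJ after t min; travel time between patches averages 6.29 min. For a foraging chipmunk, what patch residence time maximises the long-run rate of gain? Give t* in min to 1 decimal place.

13.3 min

Optimal t* satisfies g'(t*) = g(t*)/(T + t*).
g'(t) = 190·28/(t + 28)². Setting 190·28/(t+28)² = 190t/[(t+28)(6.29+t)] gives 28(6.29+t) = t(t+28), so t² = 28×6.29 = 176.1.
t* = √176.1 = 13.27 min.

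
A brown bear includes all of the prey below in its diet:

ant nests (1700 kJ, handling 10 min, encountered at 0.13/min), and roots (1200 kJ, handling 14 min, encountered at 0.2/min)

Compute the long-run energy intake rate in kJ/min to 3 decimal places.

R = Σλ_iE_i / (1 + Σλ_ih_i)
Numerator: 0.13×1700 + 0.2×1200 = 461
Denominator: 1 + 0.13×10 + 0.2×14 = 5.1
R = 461/5.1 = 90.39 kJ/min

90.392 kJ/min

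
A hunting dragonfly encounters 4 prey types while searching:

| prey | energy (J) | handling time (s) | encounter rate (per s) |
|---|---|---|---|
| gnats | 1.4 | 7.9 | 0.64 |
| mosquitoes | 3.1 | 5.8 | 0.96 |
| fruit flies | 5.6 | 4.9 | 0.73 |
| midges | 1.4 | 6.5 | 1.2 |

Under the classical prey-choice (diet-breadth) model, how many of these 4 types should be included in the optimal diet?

E/h in descending order: fruit flies 1.14, mosquitoes 0.534, midges 0.215, gnats 0.177 J/s. The optimal diet is the largest prefix of this list for which every included type satisfies E_i/h_i > R on the types above it.
Rate on top 1: 0.8932. mosquitoes: 0.534 < 0.8932 → exclude; stop.
Optimal diet: fruit flies — 1 of 4 types.

1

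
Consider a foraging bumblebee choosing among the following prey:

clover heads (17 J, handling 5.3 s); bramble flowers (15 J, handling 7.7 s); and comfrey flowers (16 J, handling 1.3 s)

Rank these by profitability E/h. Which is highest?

comfrey flowers

In descending order of E/h:
comfrey flowers: 16/1.3 = 12.3 J/s
clover heads: 17/5.3 = 3.21 J/s
bramble flowers: 15/7.7 = 1.95 J/s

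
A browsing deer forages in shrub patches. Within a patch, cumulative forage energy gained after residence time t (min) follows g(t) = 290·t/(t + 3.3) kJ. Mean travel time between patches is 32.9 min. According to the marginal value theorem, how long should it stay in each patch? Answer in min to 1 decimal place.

Maximise g(t)/(T+t): set derivative to zero → g'(t)(T+t) = g(t).
g'(t) = 290·3.3/(t + 3.3)². Setting 290·3.3/(t+3.3)² = 290t/[(t+3.3)(32.9+t)] gives 3.3(32.9+t) = t(t+3.3), so t² = 3.3×32.9 = 108.6.
t* = √108.6 = 10.42 min.

10.4 min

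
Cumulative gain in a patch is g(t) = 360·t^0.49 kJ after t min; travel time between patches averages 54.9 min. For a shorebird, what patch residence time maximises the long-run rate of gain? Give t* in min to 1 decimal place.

Optimal t* satisfies g'(t*) = g(t*)/(T + t*).
g'(t) = 0.49·360·t^-0.51. Setting 0.49·360·t^-0.51 = 360·t^0.49/(54.9+t) gives 0.49(54.9+t) = t, so 0.51·t = 0.49×54.9.
t* = 0.49×54.9/0.51 = 52.75 min.

52.7 min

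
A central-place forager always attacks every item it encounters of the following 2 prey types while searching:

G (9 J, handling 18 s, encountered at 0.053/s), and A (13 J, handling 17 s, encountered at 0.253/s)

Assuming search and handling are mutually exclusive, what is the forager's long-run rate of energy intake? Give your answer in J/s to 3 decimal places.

0.602 J/s

Energy encountered per unit search time: 0.053×9 + 0.253×13 = 3.766 J/s.
Handling time per unit search time: 0.053×18 + 0.253×17 = 5.255.
Rate = 3.766/(1 + 5.255) = 0.6021 J/s.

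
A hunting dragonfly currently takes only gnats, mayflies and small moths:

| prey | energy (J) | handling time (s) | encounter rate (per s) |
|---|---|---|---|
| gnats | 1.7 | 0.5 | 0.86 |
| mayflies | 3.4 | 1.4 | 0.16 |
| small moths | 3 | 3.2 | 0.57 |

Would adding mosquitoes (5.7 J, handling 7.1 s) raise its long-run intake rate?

No

On gnats, mayflies and small moths alone, R = ΣλE/(1+Σλh) = 3.716/3.478 = 1.068 J/s.
Profitability of mosquitoes: 5.7/7.1 = 0.8028 J/s.
0.8028 < 1.068, so adding mosquitoes would lower the average — exclude it.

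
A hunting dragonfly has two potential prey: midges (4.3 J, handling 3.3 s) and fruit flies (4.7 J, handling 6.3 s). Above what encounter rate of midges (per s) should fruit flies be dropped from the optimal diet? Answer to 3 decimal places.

Drop fruit flies once their profitability E₂/h₂ falls below the rate achievable on midges alone: E₂/h₂ = λE₁/(1 + λh₁).
Solve for λ: λE₁h₂ = E₂(1 + λh₁) → λ(E₁h₂ − E₂h₁) = E₂ → λ = E₂/(E₁h₂ − E₂h₁).
λ = 4.7/(4.3×6.3 − 4.7×3.3) = 4.7/11.58 = 0.4059 per s.

0.406 per s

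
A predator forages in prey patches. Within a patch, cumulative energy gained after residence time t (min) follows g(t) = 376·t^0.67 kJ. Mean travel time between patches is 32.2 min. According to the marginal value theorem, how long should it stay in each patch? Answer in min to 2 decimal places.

65.38 min

By the marginal value theorem, leave when the instantaneous gain rate g'(t) equals the habitat-wide average g(t)/(T + t).
g'(t) = 0.67·376·t^-0.33. Setting 0.67·376·t^-0.33 = 376·t^0.67/(32.2+t) gives 0.67(32.2+t) = t, so 0.33·t = 0.67×32.2.
t* = 0.67×32.2/0.33 = 65.38 min.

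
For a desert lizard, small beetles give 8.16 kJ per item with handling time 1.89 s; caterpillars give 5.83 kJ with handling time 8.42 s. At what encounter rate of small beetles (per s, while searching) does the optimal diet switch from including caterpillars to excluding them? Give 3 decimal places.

0.101 per s

Drop caterpillars once their profitability E₂/h₂ falls below the rate achievable on small beetles alone: E₂/h₂ = λE₁/(1 + λh₁).
Solve for λ: λE₁h₂ = E₂(1 + λh₁) → λ(E₁h₂ − E₂h₁) = E₂ → λ = E₂/(E₁h₂ − E₂h₁).
λ = 5.83/(8.16×8.42 − 5.83×1.89) = 5.83/57.69 = 0.1011 per s.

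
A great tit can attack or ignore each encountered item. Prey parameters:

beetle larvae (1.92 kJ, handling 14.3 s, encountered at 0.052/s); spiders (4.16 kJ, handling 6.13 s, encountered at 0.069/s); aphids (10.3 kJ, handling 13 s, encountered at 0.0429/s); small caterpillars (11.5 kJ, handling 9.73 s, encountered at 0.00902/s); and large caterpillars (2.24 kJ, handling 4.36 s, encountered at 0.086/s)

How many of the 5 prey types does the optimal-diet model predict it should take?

4

Rank by E/h (kJ/s): small caterpillars 1.18, aphids 0.792, spiders 0.679, large caterpillars 0.514, beetle larvae 0.134. Include each in turn until the next type's E/h falls below the running intake rate.
Rate on top 1: 0.09536. aphids: 0.792 > 0.09536 → include.
Rate on top 2: 0.3316. spiders: 0.679 > 0.3316 → include.
Rate on top 3: 0.4025. large caterpillars: 0.514 > 0.4025 → include.
Rate on top 4: 0.4196. beetle larvae: 0.134 < 0.4196 → exclude; stop.
Optimal diet: small caterpillars, aphids, spiders, large caterpillars — 4 of 5 types.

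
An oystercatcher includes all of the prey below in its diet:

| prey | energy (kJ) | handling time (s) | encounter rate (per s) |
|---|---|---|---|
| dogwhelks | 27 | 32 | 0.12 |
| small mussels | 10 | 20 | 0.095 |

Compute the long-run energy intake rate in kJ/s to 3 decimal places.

0.622 kJ/s

R = Σλ_iE_i / (1 + Σλ_ih_i)
Numerator: 0.12×27 + 0.095×10 = 4.19
Denominator: 1 + 0.12×32 + 0.095×20 = 6.74
R = 4.19/6.74 = 0.6217 kJ/s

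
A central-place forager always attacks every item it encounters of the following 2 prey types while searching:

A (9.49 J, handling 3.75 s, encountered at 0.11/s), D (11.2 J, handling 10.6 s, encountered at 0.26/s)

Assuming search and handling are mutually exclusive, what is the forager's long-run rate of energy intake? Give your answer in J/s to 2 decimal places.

0.95 J/s

Energy encountered per unit search time: 0.11×9.49 + 0.26×11.2 = 3.956 J/s.
Handling time per unit search time: 0.11×3.75 + 0.26×10.6 = 3.168.
Rate = 3.956/(1 + 3.168) = 0.949 J/s.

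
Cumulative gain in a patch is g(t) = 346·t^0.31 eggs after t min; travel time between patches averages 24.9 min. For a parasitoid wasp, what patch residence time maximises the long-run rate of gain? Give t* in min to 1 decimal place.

11.2 min

By the marginal value theorem, leave when the instantaneous gain rate g'(t) equals the habitat-wide average g(t)/(T + t).
g'(t) = 0.31·346·t^-0.69. Setting 0.31·346·t^-0.69 = 346·t^0.31/(24.9+t) gives 0.31(24.9+t) = t, so 0.69·t = 0.31×24.9.
t* = 0.31×24.9/0.69 = 11.19 min.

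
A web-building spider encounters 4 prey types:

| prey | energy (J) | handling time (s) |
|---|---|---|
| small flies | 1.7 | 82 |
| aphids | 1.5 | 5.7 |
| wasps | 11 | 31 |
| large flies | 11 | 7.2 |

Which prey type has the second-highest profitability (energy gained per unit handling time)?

Profitability E/h (J/s): small flies = 1.7/82 = 0.0207, aphids = 1.5/5.7 = 0.263, wasps = 11/31 = 0.355, large flies = 11/7.2 = 1.53.
Ranked: large flies > wasps > aphids > small flies.

wasps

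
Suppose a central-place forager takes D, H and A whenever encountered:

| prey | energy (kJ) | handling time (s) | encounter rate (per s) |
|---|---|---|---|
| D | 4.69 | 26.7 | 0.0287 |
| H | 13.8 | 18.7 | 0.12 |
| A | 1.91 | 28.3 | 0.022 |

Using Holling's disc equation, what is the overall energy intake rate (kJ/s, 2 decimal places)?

Energy encountered per unit search time: 0.0287×4.69 + 0.12×13.8 + 0.022×1.91 = 1.833 kJ/s.
Handling time per unit search time: 0.0287×26.7 + 0.12×18.7 + 0.022×28.3 = 3.633.
Rate = 1.833/(1 + 3.633) = 0.3956 kJ/s.

0.40 kJ/s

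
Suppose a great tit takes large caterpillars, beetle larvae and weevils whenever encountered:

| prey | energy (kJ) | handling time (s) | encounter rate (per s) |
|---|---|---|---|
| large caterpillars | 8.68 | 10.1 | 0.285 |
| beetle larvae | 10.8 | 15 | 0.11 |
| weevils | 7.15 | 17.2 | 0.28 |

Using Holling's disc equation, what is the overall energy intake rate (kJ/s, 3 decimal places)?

R = Σλ_iE_i / (1 + Σλ_ih_i)
Numerator: 0.285×8.68 + 0.11×10.8 + 0.28×7.15 = 5.664
Denominator: 1 + 0.285×10.1 + 0.11×15 + 0.28×17.2 = 10.34
R = 5.664/10.34 = 0.5475 kJ/s

0.548 kJ/s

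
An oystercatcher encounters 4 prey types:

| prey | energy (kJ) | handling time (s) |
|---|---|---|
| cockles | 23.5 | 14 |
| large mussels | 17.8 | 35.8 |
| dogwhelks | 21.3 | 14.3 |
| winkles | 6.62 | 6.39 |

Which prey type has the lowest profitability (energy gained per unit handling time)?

Profitability E/h (kJ/s): cockles = 23.5/14 = 1.68, large mussels = 17.8/35.8 = 0.497, dogwhelks = 21.3/14.3 = 1.49, winkles = 6.62/6.39 = 1.04.
Ranked: cockles > dogwhelks > winkles > large mussels.

large mussels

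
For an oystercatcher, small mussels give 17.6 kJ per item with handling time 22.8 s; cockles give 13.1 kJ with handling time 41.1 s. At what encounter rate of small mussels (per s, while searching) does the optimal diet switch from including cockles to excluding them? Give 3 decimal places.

At the threshold, the rate on small mussels alone equals the profitability of cockles: λ·17.6/(1 + λ·22.8) = 13.1/41.1 = 0.3187.
Rearranging, λ(17.6 − 0.3187×22.8) = 0.3187, so λ = 0.3187/10.33 = 0.03085 per s.

0.031 per s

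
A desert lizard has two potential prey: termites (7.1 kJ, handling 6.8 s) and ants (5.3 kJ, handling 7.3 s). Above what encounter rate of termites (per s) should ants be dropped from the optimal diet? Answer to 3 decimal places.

0.336 per s

Drop ants once their profitability E₂/h₂ falls below the rate achievable on termites alone: E₂/h₂ = λE₁/(1 + λh₁).
Solve for λ: λE₁h₂ = E₂(1 + λh₁) → λ(E₁h₂ − E₂h₁) = E₂ → λ = E₂/(E₁h₂ − E₂h₁).
λ = 5.3/(7.1×7.3 − 5.3×6.8) = 5.3/15.79 = 0.3357 per s.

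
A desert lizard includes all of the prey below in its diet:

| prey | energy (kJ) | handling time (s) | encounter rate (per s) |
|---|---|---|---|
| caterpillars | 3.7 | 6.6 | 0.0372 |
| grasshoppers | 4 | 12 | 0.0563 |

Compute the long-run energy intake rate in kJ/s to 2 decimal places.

0.19 kJ/s

R = (0.0372×3.7 + 0.0563×4) / (1 + 0.0372×6.6 + 0.0563×12) = 0.3628/1.921 = 0.1889 kJ/s.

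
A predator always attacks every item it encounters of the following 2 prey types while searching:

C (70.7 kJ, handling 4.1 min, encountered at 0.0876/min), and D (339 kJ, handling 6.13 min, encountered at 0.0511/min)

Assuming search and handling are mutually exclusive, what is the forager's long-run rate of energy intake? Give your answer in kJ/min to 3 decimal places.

14.061 kJ/min

R = (0.0876×70.7 + 0.0511×339) / (1 + 0.0876×4.1 + 0.0511×6.13) = 23.52/1.672 = 14.06 kJ/min.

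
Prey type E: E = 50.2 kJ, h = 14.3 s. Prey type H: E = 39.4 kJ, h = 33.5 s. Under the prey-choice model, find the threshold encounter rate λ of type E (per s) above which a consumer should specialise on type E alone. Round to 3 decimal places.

Drop type H once their profitability E₂/h₂ falls below the rate achievable on type E alone: E₂/h₂ = λE₁/(1 + λh₁).
Solve for λ: λE₁h₂ = E₂(1 + λh₁) → λ(E₁h₂ − E₂h₁) = E₂ → λ = E₂/(E₁h₂ − E₂h₁).
λ = 39.4/(50.2×33.5 − 39.4×14.3) = 39.4/1118 = 0.03523 per s.

0.035 per s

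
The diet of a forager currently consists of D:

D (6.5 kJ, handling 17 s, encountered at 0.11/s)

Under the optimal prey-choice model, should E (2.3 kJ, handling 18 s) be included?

No

On D alone, R = ΣλE/(1+Σλh) = 0.715/2.87 = 0.2491 kJ/s.
Profitability of E: 2.3/18 = 0.1278 kJ/s.
0.1278 < 0.2491, so adding E would lower the average — exclude it.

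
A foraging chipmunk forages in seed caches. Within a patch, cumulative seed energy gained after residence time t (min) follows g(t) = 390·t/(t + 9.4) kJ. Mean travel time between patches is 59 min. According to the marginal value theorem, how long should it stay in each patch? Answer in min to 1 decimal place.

Maximise g(t)/(T+t): set derivative to zero → g'(t)(T+t) = g(t).
g'(t) = 390·9.4/(t + 9.4)². Setting 390·9.4/(t+9.4)² = 390t/[(t+9.4)(59+t)] gives 9.4(59+t) = t(t+9.4), so t² = 9.4×59 = 554.6.
t* = √554.6 = 23.55 min.

23.5 min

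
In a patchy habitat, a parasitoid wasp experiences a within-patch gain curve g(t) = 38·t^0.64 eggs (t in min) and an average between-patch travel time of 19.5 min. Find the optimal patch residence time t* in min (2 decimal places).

Maximise g(t)/(T+t): set derivative to zero → g'(t)(T+t) = g(t).
g'(t) = 0.64·38·t^-0.36. Setting 0.64·38·t^-0.36 = 38·t^0.64/(19.5+t) gives 0.64(19.5+t) = t, so 0.36·t = 0.64×19.5.
t* = 0.64×19.5/0.36 = 34.67 min.

34.67 min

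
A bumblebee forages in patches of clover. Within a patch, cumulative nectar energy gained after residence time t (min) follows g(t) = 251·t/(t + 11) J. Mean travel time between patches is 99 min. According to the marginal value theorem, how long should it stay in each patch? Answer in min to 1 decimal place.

By the marginal value theorem, leave when the instantaneous gain rate g'(t) equals the habitat-wide average g(t)/(T + t).
g'(t) = 251·11/(t + 11)². Setting 251·11/(t+11)² = 251t/[(t+11)(99+t)] gives 11(99+t) = t(t+11), so t² = 11×99 = 1089.
t* = √1089 = 33 min.

33.0 min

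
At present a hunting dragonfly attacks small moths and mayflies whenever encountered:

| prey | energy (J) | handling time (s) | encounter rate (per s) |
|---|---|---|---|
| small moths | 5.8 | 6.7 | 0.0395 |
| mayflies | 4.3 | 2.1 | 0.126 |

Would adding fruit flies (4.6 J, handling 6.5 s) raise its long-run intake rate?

Yes

Current rate: (0.0395×5.8 + 0.126×4.3)/(1 + 0.0395×6.7 + 0.126×2.1) = 0.5041 J/s.
Profitability of fruit flies: 4.6/6.5 = 0.7077 J/s.
0.7077 > 0.5041, so adding fruit flies raises the average — include it.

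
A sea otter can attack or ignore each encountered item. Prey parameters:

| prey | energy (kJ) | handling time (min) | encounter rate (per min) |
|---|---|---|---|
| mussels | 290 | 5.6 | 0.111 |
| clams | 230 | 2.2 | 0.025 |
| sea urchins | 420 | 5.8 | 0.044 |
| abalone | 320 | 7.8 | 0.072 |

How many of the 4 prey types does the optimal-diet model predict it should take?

Rank by E/h (kJ/min): clams 105, sea urchins 72.4, mussels 51.8, abalone 41. Include each in turn until the next type's E/h falls below the running intake rate.
Rate on top 1: 5.45. sea urchins: 72.4 > 5.45 → include.
Rate on top 2: 18.49. mussels: 51.8 > 18.49 → include.
Rate on top 3: 29.21. abalone: 41 > 29.21 → include.
Optimal diet: clams, sea urchins, mussels, abalone — 4 of 4 types.

4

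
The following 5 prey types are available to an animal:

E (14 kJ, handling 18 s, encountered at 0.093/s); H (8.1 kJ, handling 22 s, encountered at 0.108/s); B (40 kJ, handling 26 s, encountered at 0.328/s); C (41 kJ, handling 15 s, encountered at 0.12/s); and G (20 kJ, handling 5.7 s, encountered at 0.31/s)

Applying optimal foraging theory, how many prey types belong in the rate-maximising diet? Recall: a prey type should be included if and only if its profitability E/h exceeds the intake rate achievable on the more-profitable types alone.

2

E/h in descending order: G 3.51, C 2.73, B 1.54, E 0.778, H 0.368 kJ/s. The optimal diet is the largest prefix of this list for which every included type satisfies E_i/h_i > R on the types above it.
Rate on top 1: 2.241. C: 2.73 > 2.241 → include.
Rate on top 2: 2.435. B: 1.54 < 2.435 → exclude; stop.
Optimal diet: G, C — 2 of 5 types.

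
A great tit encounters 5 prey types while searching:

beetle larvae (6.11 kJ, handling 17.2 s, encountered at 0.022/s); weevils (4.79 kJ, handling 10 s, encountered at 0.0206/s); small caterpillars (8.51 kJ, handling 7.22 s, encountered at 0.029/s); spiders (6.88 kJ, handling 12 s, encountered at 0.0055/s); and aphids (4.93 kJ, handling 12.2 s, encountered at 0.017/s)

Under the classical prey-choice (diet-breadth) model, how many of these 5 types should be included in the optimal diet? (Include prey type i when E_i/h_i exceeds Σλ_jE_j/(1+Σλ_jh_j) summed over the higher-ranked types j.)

5

Rank by E/h (kJ/s): small caterpillars 1.18, spiders 0.573, weevils 0.479, aphids 0.404, beetle larvae 0.355. Include each in turn until the next type's E/h falls below the running intake rate.
Rate on top 1: 0.2041. spiders: 0.573 > 0.2041 → include.
Rate on top 2: 0.2232. weevils: 0.479 > 0.2232 → include.
Rate on top 3: 0.2587. aphids: 0.404 > 0.2587 → include.
Rate on top 4: 0.2766. beetle larvae: 0.355 > 0.2766 → include.
Optimal diet: small caterpillars, spiders, weevils, aphids, beetle larvae — 5 of 5 types.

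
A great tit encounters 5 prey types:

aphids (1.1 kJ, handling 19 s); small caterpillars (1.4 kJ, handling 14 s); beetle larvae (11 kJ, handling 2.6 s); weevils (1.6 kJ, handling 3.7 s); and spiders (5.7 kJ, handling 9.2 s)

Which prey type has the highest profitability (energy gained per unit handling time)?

beetle larvae

Profitability E/h (kJ/s): aphids = 1.1/19 = 0.0579, small caterpillars = 1.4/14 = 0.1, beetle larvae = 11/2.6 = 4.23, weevils = 1.6/3.7 = 0.432, spiders = 5.7/9.2 = 0.62.
Ranked: beetle larvae > spiders > weevils > small caterpillars > aphids.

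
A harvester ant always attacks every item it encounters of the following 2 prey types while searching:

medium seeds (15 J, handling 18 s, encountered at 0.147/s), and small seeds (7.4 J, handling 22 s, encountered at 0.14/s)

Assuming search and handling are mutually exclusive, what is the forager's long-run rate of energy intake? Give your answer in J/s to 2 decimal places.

0.48 J/s

R = (0.147×15 + 0.14×7.4) / (1 + 0.147×18 + 0.14×22) = 3.241/6.726 = 0.4819 J/s.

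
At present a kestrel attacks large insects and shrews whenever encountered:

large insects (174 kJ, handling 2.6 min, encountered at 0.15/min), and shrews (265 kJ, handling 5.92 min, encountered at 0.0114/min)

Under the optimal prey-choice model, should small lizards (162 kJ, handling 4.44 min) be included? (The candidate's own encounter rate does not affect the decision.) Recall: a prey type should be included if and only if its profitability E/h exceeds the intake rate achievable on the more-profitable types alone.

On large insects and shrews alone, R = ΣλE/(1+Σλh) = 29.12/1.457 = 19.98 kJ/min.
Profitability of small lizards: 162/4.44 = 36.49 kJ/min.
Since 36.49 > R, including small lizards increases the long-run rate.

Yes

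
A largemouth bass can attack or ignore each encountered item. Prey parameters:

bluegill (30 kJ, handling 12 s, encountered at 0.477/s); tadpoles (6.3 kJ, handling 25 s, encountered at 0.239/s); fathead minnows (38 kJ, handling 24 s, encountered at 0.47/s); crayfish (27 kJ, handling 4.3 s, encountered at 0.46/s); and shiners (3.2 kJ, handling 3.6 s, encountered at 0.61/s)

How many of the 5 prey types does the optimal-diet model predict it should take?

1

Rank by E/h (kJ/s): crayfish 6.28, bluegill 2.5, fathead minnows 1.58, shiners 0.889, tadpoles 0.252. Include each in turn until the next type's E/h falls below the running intake rate.
Rate on top 1: 4.171. bluegill: 2.5 < 4.171 → exclude; stop.
Optimal diet: crayfish — 1 of 5 types.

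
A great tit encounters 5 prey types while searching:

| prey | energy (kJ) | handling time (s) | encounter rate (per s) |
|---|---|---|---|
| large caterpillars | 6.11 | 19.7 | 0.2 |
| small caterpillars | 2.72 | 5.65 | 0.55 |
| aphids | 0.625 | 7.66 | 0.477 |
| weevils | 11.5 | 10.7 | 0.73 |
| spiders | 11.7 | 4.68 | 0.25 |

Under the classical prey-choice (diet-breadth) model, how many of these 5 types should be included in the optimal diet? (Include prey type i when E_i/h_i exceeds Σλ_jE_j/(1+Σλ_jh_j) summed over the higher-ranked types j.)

1

Rank by E/h (kJ/s): spiders 2.5, weevils 1.07, small caterpillars 0.481, large caterpillars 0.31, aphids 0.0816. Include each in turn until the next type's E/h falls below the running intake rate.
Rate on top 1: 1.348. weevils: 1.07 < 1.348 → exclude; stop.
Optimal diet: spiders — 1 of 5 types.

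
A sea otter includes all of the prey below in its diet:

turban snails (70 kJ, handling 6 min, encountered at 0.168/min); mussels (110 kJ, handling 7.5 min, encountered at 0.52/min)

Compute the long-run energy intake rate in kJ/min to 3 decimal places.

Energy encountered per unit search time: 0.168×70 + 0.52×110 = 68.96 kJ/min.
Handling time per unit search time: 0.168×6 + 0.52×7.5 = 4.908.
Rate = 68.96/(1 + 4.908) = 11.67 kJ/min.

11.672 kJ/min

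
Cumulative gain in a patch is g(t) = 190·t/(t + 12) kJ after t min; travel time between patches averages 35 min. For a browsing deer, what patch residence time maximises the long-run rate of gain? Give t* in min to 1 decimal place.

20.5 min

Maximise g(t)/(T+t): set derivative to zero → g'(t)(T+t) = g(t).
g'(t) = 190·12/(t + 12)². Setting 190·12/(t+12)² = 190t/[(t+12)(35+t)] gives 12(35+t) = t(t+12), so t² = 12×35 = 420.
t* = √420 = 20.49 min.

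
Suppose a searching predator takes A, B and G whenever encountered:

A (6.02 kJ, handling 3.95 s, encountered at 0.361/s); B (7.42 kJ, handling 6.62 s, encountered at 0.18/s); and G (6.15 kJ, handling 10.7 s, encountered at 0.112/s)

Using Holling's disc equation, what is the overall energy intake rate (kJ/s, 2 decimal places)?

0.87 kJ/s

Energy encountered per unit search time: 0.361×6.02 + 0.18×7.42 + 0.112×6.15 = 4.198 kJ/s.
Handling time per unit search time: 0.361×3.95 + 0.18×6.62 + 0.112×10.7 = 3.816.
Rate = 4.198/(1 + 3.816) = 0.8716 kJ/s.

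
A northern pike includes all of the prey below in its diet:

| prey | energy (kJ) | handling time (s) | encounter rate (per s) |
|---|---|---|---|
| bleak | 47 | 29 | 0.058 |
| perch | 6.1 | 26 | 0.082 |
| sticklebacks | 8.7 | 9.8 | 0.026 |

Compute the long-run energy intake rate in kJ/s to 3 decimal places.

0.681 kJ/s

R = (0.058×47 + 0.082×6.1 + 0.026×8.7) / (1 + 0.058×29 + 0.082×26 + 0.026×9.8) = 3.452/5.069 = 0.6811 kJ/s.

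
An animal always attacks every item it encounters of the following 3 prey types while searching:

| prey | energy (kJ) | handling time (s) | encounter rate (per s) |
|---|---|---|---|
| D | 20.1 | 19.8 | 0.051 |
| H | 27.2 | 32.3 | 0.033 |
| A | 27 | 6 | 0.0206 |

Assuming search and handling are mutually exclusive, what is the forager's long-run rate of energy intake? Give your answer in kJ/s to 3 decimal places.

R = (0.051×20.1 + 0.033×27.2 + 0.0206×27) / (1 + 0.051×19.8 + 0.033×32.3 + 0.0206×6) = 2.479/3.199 = 0.7748 kJ/s.

0.775 kJ/s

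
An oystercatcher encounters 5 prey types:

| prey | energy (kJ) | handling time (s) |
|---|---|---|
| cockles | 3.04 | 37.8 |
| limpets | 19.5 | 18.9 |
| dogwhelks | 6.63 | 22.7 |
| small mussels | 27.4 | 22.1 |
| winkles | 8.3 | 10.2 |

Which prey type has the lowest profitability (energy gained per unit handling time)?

cockles

Profitability E/h (kJ/s): cockles = 3.04/37.8 = 0.0804, limpets = 19.5/18.9 = 1.03, dogwhelks = 6.63/22.7 = 0.292, small mussels = 27.4/22.1 = 1.24, winkles = 8.3/10.2 = 0.814.
Ranked: small mussels > limpets > winkles > dogwhelks > cockles.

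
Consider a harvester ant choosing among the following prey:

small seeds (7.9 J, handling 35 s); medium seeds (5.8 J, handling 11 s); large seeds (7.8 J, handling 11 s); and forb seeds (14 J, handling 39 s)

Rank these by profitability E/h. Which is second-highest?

In descending order of E/h:
large seeds: 7.8/11 = 0.709 J/s
medium seeds: 5.8/11 = 0.527 J/s
forb seeds: 14/39 = 0.359 J/s
small seeds: 7.9/35 = 0.226 J/s

medium seeds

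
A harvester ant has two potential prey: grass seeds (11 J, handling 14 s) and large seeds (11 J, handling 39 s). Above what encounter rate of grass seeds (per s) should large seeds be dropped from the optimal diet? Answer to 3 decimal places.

Drop large seeds once their profitability E₂/h₂ falls below the rate achievable on grass seeds alone: E₂/h₂ = λE₁/(1 + λh₁).
Solve for λ: λE₁h₂ = E₂(1 + λh₁) → λ(E₁h₂ − E₂h₁) = E₂ → λ = E₂/(E₁h₂ − E₂h₁).
λ = 11/(11×39 − 11×14) = 11/275 = 0.04 per s.

0.040 per s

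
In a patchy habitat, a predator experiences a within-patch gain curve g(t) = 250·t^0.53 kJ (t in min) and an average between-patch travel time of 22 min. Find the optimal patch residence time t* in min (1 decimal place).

Maximise g(t)/(T+t): set derivative to zero → g'(t)(T+t) = g(t).
g'(t) = 0.53·250·t^-0.47. Setting 0.53·250·t^-0.47 = 250·t^0.53/(22+t) gives 0.53(22+t) = t, so 0.47·t = 0.53×22.
t* = 0.53×22/0.47 = 24.81 min.

24.8 min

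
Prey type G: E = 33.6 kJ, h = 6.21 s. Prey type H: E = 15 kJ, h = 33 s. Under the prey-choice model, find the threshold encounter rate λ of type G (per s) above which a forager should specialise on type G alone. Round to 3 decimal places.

0.015 per s

Drop type H once their profitability E₂/h₂ falls below the rate achievable on type G alone: E₂/h₂ = λE₁/(1 + λh₁).
Solve for λ: λE₁h₂ = E₂(1 + λh₁) → λ(E₁h₂ − E₂h₁) = E₂ → λ = E₂/(E₁h₂ − E₂h₁).
λ = 15/(33.6×33 − 15×6.21) = 15/1016 = 0.01477 per s.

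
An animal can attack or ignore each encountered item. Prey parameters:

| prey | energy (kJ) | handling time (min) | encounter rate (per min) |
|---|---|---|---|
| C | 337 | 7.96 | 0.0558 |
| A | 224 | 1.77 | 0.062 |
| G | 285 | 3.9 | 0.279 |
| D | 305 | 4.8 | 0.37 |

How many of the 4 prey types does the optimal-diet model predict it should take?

3

Profitabilities (E/h, kJ/min): A 127, G 73.1, D 63.5, C 42.3. Add prey in this order while the next type's profitability exceeds the intake rate on those already taken.
Rate on top 1: 12.51. G: 73.1 > 12.51 → include.
Rate on top 2: 42.5. D: 63.5 > 42.5 → include.
Rate on top 3: 51.9. C: 42.3 < 51.9 → exclude; stop.
Optimal diet: A, G, D — 3 of 4 types.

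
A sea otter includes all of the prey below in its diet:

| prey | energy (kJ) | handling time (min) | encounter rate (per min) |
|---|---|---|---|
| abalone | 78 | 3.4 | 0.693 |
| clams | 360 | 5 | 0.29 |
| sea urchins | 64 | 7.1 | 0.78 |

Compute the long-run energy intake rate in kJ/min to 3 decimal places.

20.144 kJ/min

R = Σλ_iE_i / (1 + Σλ_ih_i)
Numerator: 0.693×78 + 0.29×360 + 0.78×64 = 208.4
Denominator: 1 + 0.693×3.4 + 0.29×5 + 0.78×7.1 = 10.34
R = 208.4/10.34 = 20.14 kJ/min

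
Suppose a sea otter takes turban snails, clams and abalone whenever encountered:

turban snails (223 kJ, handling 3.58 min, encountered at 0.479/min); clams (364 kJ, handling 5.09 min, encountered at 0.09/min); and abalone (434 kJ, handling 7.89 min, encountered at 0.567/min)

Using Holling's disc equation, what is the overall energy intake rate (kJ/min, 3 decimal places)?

Energy encountered per unit search time: 0.479×223 + 0.09×364 + 0.567×434 = 385.7 kJ/min.
Handling time per unit search time: 0.479×3.58 + 0.09×5.09 + 0.567×7.89 = 6.647.
Rate = 385.7/(1 + 6.647) = 50.44 kJ/min.

50.435 kJ/min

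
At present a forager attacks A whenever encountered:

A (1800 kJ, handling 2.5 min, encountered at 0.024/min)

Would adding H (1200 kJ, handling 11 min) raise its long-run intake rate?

Yes

On A alone, R = ΣλE/(1+Σλh) = 43.2/1.06 = 40.75 kJ/min.
H: E/h = 1200/11 = 109.1 kJ/min.
Since 109.1 > R, including H increases the long-run rate.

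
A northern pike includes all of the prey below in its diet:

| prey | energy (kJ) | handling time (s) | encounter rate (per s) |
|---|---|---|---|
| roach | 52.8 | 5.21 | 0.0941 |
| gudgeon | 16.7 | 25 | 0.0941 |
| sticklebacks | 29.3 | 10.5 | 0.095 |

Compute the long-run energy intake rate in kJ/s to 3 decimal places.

1.926 kJ/s

R = (0.0941×52.8 + 0.0941×16.7 + 0.095×29.3) / (1 + 0.0941×5.21 + 0.0941×25 + 0.095×10.5) = 9.323/4.84 = 1.926 kJ/s.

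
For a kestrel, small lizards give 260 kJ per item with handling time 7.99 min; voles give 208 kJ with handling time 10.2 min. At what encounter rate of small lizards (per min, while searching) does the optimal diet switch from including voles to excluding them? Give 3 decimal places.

0.210 per min

The zero-one rule: include voles iff E₂/h₂ > λE₁/(1+λh₁). Equality gives the switch point.
λE₁h₂ = E₂ + λE₂h₁ ⇒ λ = E₂/(E₁h₂ − E₂h₁) = 208/(2652 − 1662) = 0.2101 per min.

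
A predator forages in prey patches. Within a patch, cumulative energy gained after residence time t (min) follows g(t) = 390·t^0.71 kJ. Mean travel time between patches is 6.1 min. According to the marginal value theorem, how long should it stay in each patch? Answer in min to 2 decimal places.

14.93 min

Maximise g(t)/(T+t): set derivative to zero → g'(t)(T+t) = g(t).
g'(t) = 0.71·390·t^-0.29. Setting 0.71·390·t^-0.29 = 390·t^0.71/(6.1+t) gives 0.71(6.1+t) = t, so 0.29·t = 0.71×6.1.
t* = 0.71×6.1/0.29 = 14.93 min.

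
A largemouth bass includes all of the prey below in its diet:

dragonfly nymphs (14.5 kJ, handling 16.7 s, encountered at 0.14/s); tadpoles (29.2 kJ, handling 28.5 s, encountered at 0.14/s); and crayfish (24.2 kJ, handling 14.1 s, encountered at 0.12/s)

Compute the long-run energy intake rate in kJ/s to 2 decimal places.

1.00 kJ/s

R = (0.14×14.5 + 0.14×29.2 + 0.12×24.2) / (1 + 0.14×16.7 + 0.14×28.5 + 0.12×14.1) = 9.022/9.02 = 1 kJ/s.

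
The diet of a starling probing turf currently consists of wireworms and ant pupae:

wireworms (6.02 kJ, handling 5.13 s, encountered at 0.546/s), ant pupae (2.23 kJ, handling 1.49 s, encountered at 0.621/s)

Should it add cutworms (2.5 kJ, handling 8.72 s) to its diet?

On wireworms and ant pupae alone, R = ΣλE/(1+Σλh) = 4.672/4.726 = 0.9885 kJ/s.
cutworms: E/h = 2.5/8.72 = 0.2867 kJ/s.
Since 0.2867 < R, time spent handling cutworms is better spent searching.

No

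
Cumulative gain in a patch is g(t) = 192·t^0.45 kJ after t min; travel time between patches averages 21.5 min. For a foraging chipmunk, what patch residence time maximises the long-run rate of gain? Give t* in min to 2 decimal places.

17.59 min

By the marginal value theorem, leave when the instantaneous gain rate g'(t) equals the habitat-wide average g(t)/(T + t).
g'(t) = 0.45·192·t^-0.55. Setting 0.45·192·t^-0.55 = 192·t^0.45/(21.5+t) gives 0.45(21.5+t) = t, so 0.55·t = 0.45×21.5.
t* = 0.45×21.5/0.55 = 17.59 min.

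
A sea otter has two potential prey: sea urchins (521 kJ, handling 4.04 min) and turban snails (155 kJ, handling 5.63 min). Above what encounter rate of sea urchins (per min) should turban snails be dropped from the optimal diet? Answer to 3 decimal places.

0.067 per min

The zero-one rule: include turban snails iff E₂/h₂ > λE₁/(1+λh₁). Equality gives the switch point.
λE₁h₂ = E₂ + λE₂h₁ ⇒ λ = E₂/(E₁h₂ − E₂h₁) = 155/(2933 − 626.2) = 0.06719 per min.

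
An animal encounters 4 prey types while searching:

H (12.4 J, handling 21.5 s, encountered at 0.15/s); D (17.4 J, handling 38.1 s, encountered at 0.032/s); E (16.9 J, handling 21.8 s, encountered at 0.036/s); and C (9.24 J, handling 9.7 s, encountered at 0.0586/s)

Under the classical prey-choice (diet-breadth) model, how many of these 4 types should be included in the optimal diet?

E/h in descending order: C 0.953, E 0.775, H 0.577, D 0.457 J/s. The optimal diet is the largest prefix of this list for which every included type satisfies E_i/h_i > R on the types above it.
Rate on top 1: 0.3452. E: 0.775 > 0.3452 → include.
Rate on top 2: 0.4886. H: 0.577 > 0.4886 → include.
Rate on top 3: 0.5396. D: 0.457 < 0.5396 → exclude; stop.
Optimal diet: C, E, H — 3 of 4 types.

3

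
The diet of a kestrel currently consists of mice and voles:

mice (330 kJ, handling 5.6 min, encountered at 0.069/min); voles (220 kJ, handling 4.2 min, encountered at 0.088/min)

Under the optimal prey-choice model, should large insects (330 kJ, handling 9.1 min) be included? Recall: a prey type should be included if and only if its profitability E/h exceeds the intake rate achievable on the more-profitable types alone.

Current rate: (0.069×330 + 0.088×220)/(1 + 0.069×5.6 + 0.088×4.2) = 23.99 kJ/min.
Profitability of large insects: 330/9.1 = 36.26 kJ/min.
36.26 > 23.99, so adding large insects raises the average — include it.

Yes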